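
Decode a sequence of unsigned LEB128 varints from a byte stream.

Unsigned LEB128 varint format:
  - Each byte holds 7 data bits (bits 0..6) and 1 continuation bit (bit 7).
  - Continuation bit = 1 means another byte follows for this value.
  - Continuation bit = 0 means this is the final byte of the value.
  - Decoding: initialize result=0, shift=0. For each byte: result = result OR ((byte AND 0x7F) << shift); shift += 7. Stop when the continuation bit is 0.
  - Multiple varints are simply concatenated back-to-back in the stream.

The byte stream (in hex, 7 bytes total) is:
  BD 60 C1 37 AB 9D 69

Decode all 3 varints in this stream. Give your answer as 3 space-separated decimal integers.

  byte[0]=0xBD cont=1 payload=0x3D=61: acc |= 61<<0 -> acc=61 shift=7
  byte[1]=0x60 cont=0 payload=0x60=96: acc |= 96<<7 -> acc=12349 shift=14 [end]
Varint 1: bytes[0:2] = BD 60 -> value 12349 (2 byte(s))
  byte[2]=0xC1 cont=1 payload=0x41=65: acc |= 65<<0 -> acc=65 shift=7
  byte[3]=0x37 cont=0 payload=0x37=55: acc |= 55<<7 -> acc=7105 shift=14 [end]
Varint 2: bytes[2:4] = C1 37 -> value 7105 (2 byte(s))
  byte[4]=0xAB cont=1 payload=0x2B=43: acc |= 43<<0 -> acc=43 shift=7
  byte[5]=0x9D cont=1 payload=0x1D=29: acc |= 29<<7 -> acc=3755 shift=14
  byte[6]=0x69 cont=0 payload=0x69=105: acc |= 105<<14 -> acc=1724075 shift=21 [end]
Varint 3: bytes[4:7] = AB 9D 69 -> value 1724075 (3 byte(s))

Answer: 12349 7105 1724075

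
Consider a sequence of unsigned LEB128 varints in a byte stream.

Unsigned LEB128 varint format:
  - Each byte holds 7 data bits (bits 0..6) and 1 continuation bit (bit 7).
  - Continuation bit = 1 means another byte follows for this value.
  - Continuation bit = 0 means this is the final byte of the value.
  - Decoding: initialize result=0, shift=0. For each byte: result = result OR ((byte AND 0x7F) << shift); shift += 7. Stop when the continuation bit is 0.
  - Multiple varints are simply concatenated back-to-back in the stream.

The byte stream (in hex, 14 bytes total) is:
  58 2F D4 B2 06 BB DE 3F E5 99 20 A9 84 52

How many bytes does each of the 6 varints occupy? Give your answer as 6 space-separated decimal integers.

  byte[0]=0x58 cont=0 payload=0x58=88: acc |= 88<<0 -> acc=88 shift=7 [end]
Varint 1: bytes[0:1] = 58 -> value 88 (1 byte(s))
  byte[1]=0x2F cont=0 payload=0x2F=47: acc |= 47<<0 -> acc=47 shift=7 [end]
Varint 2: bytes[1:2] = 2F -> value 47 (1 byte(s))
  byte[2]=0xD4 cont=1 payload=0x54=84: acc |= 84<<0 -> acc=84 shift=7
  byte[3]=0xB2 cont=1 payload=0x32=50: acc |= 50<<7 -> acc=6484 shift=14
  byte[4]=0x06 cont=0 payload=0x06=6: acc |= 6<<14 -> acc=104788 shift=21 [end]
Varint 3: bytes[2:5] = D4 B2 06 -> value 104788 (3 byte(s))
  byte[5]=0xBB cont=1 payload=0x3B=59: acc |= 59<<0 -> acc=59 shift=7
  byte[6]=0xDE cont=1 payload=0x5E=94: acc |= 94<<7 -> acc=12091 shift=14
  byte[7]=0x3F cont=0 payload=0x3F=63: acc |= 63<<14 -> acc=1044283 shift=21 [end]
Varint 4: bytes[5:8] = BB DE 3F -> value 1044283 (3 byte(s))
  byte[8]=0xE5 cont=1 payload=0x65=101: acc |= 101<<0 -> acc=101 shift=7
  byte[9]=0x99 cont=1 payload=0x19=25: acc |= 25<<7 -> acc=3301 shift=14
  byte[10]=0x20 cont=0 payload=0x20=32: acc |= 32<<14 -> acc=527589 shift=21 [end]
Varint 5: bytes[8:11] = E5 99 20 -> value 527589 (3 byte(s))
  byte[11]=0xA9 cont=1 payload=0x29=41: acc |= 41<<0 -> acc=41 shift=7
  byte[12]=0x84 cont=1 payload=0x04=4: acc |= 4<<7 -> acc=553 shift=14
  byte[13]=0x52 cont=0 payload=0x52=82: acc |= 82<<14 -> acc=1344041 shift=21 [end]
Varint 6: bytes[11:14] = A9 84 52 -> value 1344041 (3 byte(s))

Answer: 1 1 3 3 3 3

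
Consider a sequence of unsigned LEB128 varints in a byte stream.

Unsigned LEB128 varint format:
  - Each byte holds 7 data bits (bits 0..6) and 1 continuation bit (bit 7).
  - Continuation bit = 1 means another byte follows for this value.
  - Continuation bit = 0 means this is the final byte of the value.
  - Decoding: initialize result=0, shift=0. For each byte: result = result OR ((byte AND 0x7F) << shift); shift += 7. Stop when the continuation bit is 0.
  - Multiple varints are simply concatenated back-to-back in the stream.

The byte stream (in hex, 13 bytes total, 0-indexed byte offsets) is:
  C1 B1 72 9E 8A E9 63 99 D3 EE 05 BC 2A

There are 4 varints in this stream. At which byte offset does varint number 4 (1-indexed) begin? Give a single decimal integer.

Answer: 11

Derivation:
  byte[0]=0xC1 cont=1 payload=0x41=65: acc |= 65<<0 -> acc=65 shift=7
  byte[1]=0xB1 cont=1 payload=0x31=49: acc |= 49<<7 -> acc=6337 shift=14
  byte[2]=0x72 cont=0 payload=0x72=114: acc |= 114<<14 -> acc=1874113 shift=21 [end]
Varint 1: bytes[0:3] = C1 B1 72 -> value 1874113 (3 byte(s))
  byte[3]=0x9E cont=1 payload=0x1E=30: acc |= 30<<0 -> acc=30 shift=7
  byte[4]=0x8A cont=1 payload=0x0A=10: acc |= 10<<7 -> acc=1310 shift=14
  byte[5]=0xE9 cont=1 payload=0x69=105: acc |= 105<<14 -> acc=1721630 shift=21
  byte[6]=0x63 cont=0 payload=0x63=99: acc |= 99<<21 -> acc=209339678 shift=28 [end]
Varint 2: bytes[3:7] = 9E 8A E9 63 -> value 209339678 (4 byte(s))
  byte[7]=0x99 cont=1 payload=0x19=25: acc |= 25<<0 -> acc=25 shift=7
  byte[8]=0xD3 cont=1 payload=0x53=83: acc |= 83<<7 -> acc=10649 shift=14
  byte[9]=0xEE cont=1 payload=0x6E=110: acc |= 110<<14 -> acc=1812889 shift=21
  byte[10]=0x05 cont=0 payload=0x05=5: acc |= 5<<21 -> acc=12298649 shift=28 [end]
Varint 3: bytes[7:11] = 99 D3 EE 05 -> value 12298649 (4 byte(s))
  byte[11]=0xBC cont=1 payload=0x3C=60: acc |= 60<<0 -> acc=60 shift=7
  byte[12]=0x2A cont=0 payload=0x2A=42: acc |= 42<<7 -> acc=5436 shift=14 [end]
Varint 4: bytes[11:13] = BC 2A -> value 5436 (2 byte(s))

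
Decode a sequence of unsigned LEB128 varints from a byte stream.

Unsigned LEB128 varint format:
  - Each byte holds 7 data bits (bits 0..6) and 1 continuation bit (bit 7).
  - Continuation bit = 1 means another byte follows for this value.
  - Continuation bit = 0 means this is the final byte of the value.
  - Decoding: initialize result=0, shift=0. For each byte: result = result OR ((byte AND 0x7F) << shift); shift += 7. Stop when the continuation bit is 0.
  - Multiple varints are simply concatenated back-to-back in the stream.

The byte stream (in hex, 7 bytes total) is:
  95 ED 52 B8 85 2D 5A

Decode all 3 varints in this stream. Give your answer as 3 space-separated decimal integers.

Answer: 1357461 737976 90

Derivation:
  byte[0]=0x95 cont=1 payload=0x15=21: acc |= 21<<0 -> acc=21 shift=7
  byte[1]=0xED cont=1 payload=0x6D=109: acc |= 109<<7 -> acc=13973 shift=14
  byte[2]=0x52 cont=0 payload=0x52=82: acc |= 82<<14 -> acc=1357461 shift=21 [end]
Varint 1: bytes[0:3] = 95 ED 52 -> value 1357461 (3 byte(s))
  byte[3]=0xB8 cont=1 payload=0x38=56: acc |= 56<<0 -> acc=56 shift=7
  byte[4]=0x85 cont=1 payload=0x05=5: acc |= 5<<7 -> acc=696 shift=14
  byte[5]=0x2D cont=0 payload=0x2D=45: acc |= 45<<14 -> acc=737976 shift=21 [end]
Varint 2: bytes[3:6] = B8 85 2D -> value 737976 (3 byte(s))
  byte[6]=0x5A cont=0 payload=0x5A=90: acc |= 90<<0 -> acc=90 shift=7 [end]
Varint 3: bytes[6:7] = 5A -> value 90 (1 byte(s))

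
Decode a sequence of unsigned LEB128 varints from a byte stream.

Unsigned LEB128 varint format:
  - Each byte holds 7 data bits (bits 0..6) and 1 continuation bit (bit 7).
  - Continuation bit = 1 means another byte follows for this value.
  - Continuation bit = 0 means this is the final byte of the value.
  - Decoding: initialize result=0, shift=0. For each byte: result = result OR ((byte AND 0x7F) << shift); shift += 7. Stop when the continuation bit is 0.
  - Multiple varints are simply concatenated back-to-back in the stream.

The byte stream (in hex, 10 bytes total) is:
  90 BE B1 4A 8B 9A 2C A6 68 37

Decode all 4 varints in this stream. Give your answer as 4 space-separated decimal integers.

Answer: 156000016 724235 13350 55

Derivation:
  byte[0]=0x90 cont=1 payload=0x10=16: acc |= 16<<0 -> acc=16 shift=7
  byte[1]=0xBE cont=1 payload=0x3E=62: acc |= 62<<7 -> acc=7952 shift=14
  byte[2]=0xB1 cont=1 payload=0x31=49: acc |= 49<<14 -> acc=810768 shift=21
  byte[3]=0x4A cont=0 payload=0x4A=74: acc |= 74<<21 -> acc=156000016 shift=28 [end]
Varint 1: bytes[0:4] = 90 BE B1 4A -> value 156000016 (4 byte(s))
  byte[4]=0x8B cont=1 payload=0x0B=11: acc |= 11<<0 -> acc=11 shift=7
  byte[5]=0x9A cont=1 payload=0x1A=26: acc |= 26<<7 -> acc=3339 shift=14
  byte[6]=0x2C cont=0 payload=0x2C=44: acc |= 44<<14 -> acc=724235 shift=21 [end]
Varint 2: bytes[4:7] = 8B 9A 2C -> value 724235 (3 byte(s))
  byte[7]=0xA6 cont=1 payload=0x26=38: acc |= 38<<0 -> acc=38 shift=7
  byte[8]=0x68 cont=0 payload=0x68=104: acc |= 104<<7 -> acc=13350 shift=14 [end]
Varint 3: bytes[7:9] = A6 68 -> value 13350 (2 byte(s))
  byte[9]=0x37 cont=0 payload=0x37=55: acc |= 55<<0 -> acc=55 shift=7 [end]
Varint 4: bytes[9:10] = 37 -> value 55 (1 byte(s))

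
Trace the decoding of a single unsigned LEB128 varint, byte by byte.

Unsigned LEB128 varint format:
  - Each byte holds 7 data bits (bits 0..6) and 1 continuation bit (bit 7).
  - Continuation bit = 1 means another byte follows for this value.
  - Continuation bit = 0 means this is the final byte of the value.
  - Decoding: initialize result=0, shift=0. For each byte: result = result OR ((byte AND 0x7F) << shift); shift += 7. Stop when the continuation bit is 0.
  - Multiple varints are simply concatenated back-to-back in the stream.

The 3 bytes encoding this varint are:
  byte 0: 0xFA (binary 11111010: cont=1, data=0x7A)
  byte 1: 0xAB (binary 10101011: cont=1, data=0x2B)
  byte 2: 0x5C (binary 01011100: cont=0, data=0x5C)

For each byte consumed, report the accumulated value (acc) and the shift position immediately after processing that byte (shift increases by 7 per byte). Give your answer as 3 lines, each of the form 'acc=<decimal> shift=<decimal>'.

Answer: acc=122 shift=7
acc=5626 shift=14
acc=1512954 shift=21

Derivation:
byte 0=0xFA: payload=0x7A=122, contrib = 122<<0 = 122; acc -> 122, shift -> 7
byte 1=0xAB: payload=0x2B=43, contrib = 43<<7 = 5504; acc -> 5626, shift -> 14
byte 2=0x5C: payload=0x5C=92, contrib = 92<<14 = 1507328; acc -> 1512954, shift -> 21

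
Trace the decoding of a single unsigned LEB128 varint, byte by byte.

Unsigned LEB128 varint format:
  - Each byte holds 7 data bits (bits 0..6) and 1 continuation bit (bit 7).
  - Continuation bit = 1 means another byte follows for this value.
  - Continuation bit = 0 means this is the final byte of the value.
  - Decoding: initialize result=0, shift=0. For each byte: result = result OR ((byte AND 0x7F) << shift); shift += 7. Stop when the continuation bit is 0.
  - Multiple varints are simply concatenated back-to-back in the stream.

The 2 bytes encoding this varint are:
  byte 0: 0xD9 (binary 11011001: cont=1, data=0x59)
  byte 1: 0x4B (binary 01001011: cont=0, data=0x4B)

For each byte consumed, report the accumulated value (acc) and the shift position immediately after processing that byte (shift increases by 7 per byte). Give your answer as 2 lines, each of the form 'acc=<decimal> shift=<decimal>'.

Answer: acc=89 shift=7
acc=9689 shift=14

Derivation:
byte 0=0xD9: payload=0x59=89, contrib = 89<<0 = 89; acc -> 89, shift -> 7
byte 1=0x4B: payload=0x4B=75, contrib = 75<<7 = 9600; acc -> 9689, shift -> 14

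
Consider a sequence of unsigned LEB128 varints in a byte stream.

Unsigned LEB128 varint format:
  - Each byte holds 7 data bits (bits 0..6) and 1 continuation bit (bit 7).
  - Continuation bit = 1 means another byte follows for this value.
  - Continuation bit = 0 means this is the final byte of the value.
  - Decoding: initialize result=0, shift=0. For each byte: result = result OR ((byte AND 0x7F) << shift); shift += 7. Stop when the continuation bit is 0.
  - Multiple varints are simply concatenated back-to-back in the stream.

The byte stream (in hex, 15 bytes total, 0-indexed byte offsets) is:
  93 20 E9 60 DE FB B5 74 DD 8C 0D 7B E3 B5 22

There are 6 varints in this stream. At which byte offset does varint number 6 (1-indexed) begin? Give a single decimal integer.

Answer: 12

Derivation:
  byte[0]=0x93 cont=1 payload=0x13=19: acc |= 19<<0 -> acc=19 shift=7
  byte[1]=0x20 cont=0 payload=0x20=32: acc |= 32<<7 -> acc=4115 shift=14 [end]
Varint 1: bytes[0:2] = 93 20 -> value 4115 (2 byte(s))
  byte[2]=0xE9 cont=1 payload=0x69=105: acc |= 105<<0 -> acc=105 shift=7
  byte[3]=0x60 cont=0 payload=0x60=96: acc |= 96<<7 -> acc=12393 shift=14 [end]
Varint 2: bytes[2:4] = E9 60 -> value 12393 (2 byte(s))
  byte[4]=0xDE cont=1 payload=0x5E=94: acc |= 94<<0 -> acc=94 shift=7
  byte[5]=0xFB cont=1 payload=0x7B=123: acc |= 123<<7 -> acc=15838 shift=14
  byte[6]=0xB5 cont=1 payload=0x35=53: acc |= 53<<14 -> acc=884190 shift=21
  byte[7]=0x74 cont=0 payload=0x74=116: acc |= 116<<21 -> acc=244153822 shift=28 [end]
Varint 3: bytes[4:8] = DE FB B5 74 -> value 244153822 (4 byte(s))
  byte[8]=0xDD cont=1 payload=0x5D=93: acc |= 93<<0 -> acc=93 shift=7
  byte[9]=0x8C cont=1 payload=0x0C=12: acc |= 12<<7 -> acc=1629 shift=14
  byte[10]=0x0D cont=0 payload=0x0D=13: acc |= 13<<14 -> acc=214621 shift=21 [end]
Varint 4: bytes[8:11] = DD 8C 0D -> value 214621 (3 byte(s))
  byte[11]=0x7B cont=0 payload=0x7B=123: acc |= 123<<0 -> acc=123 shift=7 [end]
Varint 5: bytes[11:12] = 7B -> value 123 (1 byte(s))
  byte[12]=0xE3 cont=1 payload=0x63=99: acc |= 99<<0 -> acc=99 shift=7
  byte[13]=0xB5 cont=1 payload=0x35=53: acc |= 53<<7 -> acc=6883 shift=14
  byte[14]=0x22 cont=0 payload=0x22=34: acc |= 34<<14 -> acc=563939 shift=21 [end]
Varint 6: bytes[12:15] = E3 B5 22 -> value 563939 (3 byte(s))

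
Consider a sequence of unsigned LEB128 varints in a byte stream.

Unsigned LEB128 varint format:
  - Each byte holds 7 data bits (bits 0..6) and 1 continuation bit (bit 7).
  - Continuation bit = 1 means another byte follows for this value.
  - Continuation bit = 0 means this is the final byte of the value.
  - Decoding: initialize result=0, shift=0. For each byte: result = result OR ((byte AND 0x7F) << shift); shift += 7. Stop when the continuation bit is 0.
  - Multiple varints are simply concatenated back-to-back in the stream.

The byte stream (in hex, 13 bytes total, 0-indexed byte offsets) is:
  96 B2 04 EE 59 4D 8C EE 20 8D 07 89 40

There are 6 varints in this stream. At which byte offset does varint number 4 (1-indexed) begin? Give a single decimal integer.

Answer: 6

Derivation:
  byte[0]=0x96 cont=1 payload=0x16=22: acc |= 22<<0 -> acc=22 shift=7
  byte[1]=0xB2 cont=1 payload=0x32=50: acc |= 50<<7 -> acc=6422 shift=14
  byte[2]=0x04 cont=0 payload=0x04=4: acc |= 4<<14 -> acc=71958 shift=21 [end]
Varint 1: bytes[0:3] = 96 B2 04 -> value 71958 (3 byte(s))
  byte[3]=0xEE cont=1 payload=0x6E=110: acc |= 110<<0 -> acc=110 shift=7
  byte[4]=0x59 cont=0 payload=0x59=89: acc |= 89<<7 -> acc=11502 shift=14 [end]
Varint 2: bytes[3:5] = EE 59 -> value 11502 (2 byte(s))
  byte[5]=0x4D cont=0 payload=0x4D=77: acc |= 77<<0 -> acc=77 shift=7 [end]
Varint 3: bytes[5:6] = 4D -> value 77 (1 byte(s))
  byte[6]=0x8C cont=1 payload=0x0C=12: acc |= 12<<0 -> acc=12 shift=7
  byte[7]=0xEE cont=1 payload=0x6E=110: acc |= 110<<7 -> acc=14092 shift=14
  byte[8]=0x20 cont=0 payload=0x20=32: acc |= 32<<14 -> acc=538380 shift=21 [end]
Varint 4: bytes[6:9] = 8C EE 20 -> value 538380 (3 byte(s))
  byte[9]=0x8D cont=1 payload=0x0D=13: acc |= 13<<0 -> acc=13 shift=7
  byte[10]=0x07 cont=0 payload=0x07=7: acc |= 7<<7 -> acc=909 shift=14 [end]
Varint 5: bytes[9:11] = 8D 07 -> value 909 (2 byte(s))
  byte[11]=0x89 cont=1 payload=0x09=9: acc |= 9<<0 -> acc=9 shift=7
  byte[12]=0x40 cont=0 payload=0x40=64: acc |= 64<<7 -> acc=8201 shift=14 [end]
Varint 6: bytes[11:13] = 89 40 -> value 8201 (2 byte(s))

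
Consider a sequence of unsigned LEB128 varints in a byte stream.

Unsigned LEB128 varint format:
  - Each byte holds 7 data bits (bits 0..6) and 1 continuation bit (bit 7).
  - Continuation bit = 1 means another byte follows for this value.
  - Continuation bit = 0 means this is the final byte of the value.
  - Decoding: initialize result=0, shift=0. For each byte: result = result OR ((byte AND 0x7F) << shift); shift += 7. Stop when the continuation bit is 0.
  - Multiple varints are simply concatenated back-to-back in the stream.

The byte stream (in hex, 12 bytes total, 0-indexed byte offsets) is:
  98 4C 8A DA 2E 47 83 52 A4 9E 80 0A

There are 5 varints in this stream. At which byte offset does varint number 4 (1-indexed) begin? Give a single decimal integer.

Answer: 6

Derivation:
  byte[0]=0x98 cont=1 payload=0x18=24: acc |= 24<<0 -> acc=24 shift=7
  byte[1]=0x4C cont=0 payload=0x4C=76: acc |= 76<<7 -> acc=9752 shift=14 [end]
Varint 1: bytes[0:2] = 98 4C -> value 9752 (2 byte(s))
  byte[2]=0x8A cont=1 payload=0x0A=10: acc |= 10<<0 -> acc=10 shift=7
  byte[3]=0xDA cont=1 payload=0x5A=90: acc |= 90<<7 -> acc=11530 shift=14
  byte[4]=0x2E cont=0 payload=0x2E=46: acc |= 46<<14 -> acc=765194 shift=21 [end]
Varint 2: bytes[2:5] = 8A DA 2E -> value 765194 (3 byte(s))
  byte[5]=0x47 cont=0 payload=0x47=71: acc |= 71<<0 -> acc=71 shift=7 [end]
Varint 3: bytes[5:6] = 47 -> value 71 (1 byte(s))
  byte[6]=0x83 cont=1 payload=0x03=3: acc |= 3<<0 -> acc=3 shift=7
  byte[7]=0x52 cont=0 payload=0x52=82: acc |= 82<<7 -> acc=10499 shift=14 [end]
Varint 4: bytes[6:8] = 83 52 -> value 10499 (2 byte(s))
  byte[8]=0xA4 cont=1 payload=0x24=36: acc |= 36<<0 -> acc=36 shift=7
  byte[9]=0x9E cont=1 payload=0x1E=30: acc |= 30<<7 -> acc=3876 shift=14
  byte[10]=0x80 cont=1 payload=0x00=0: acc |= 0<<14 -> acc=3876 shift=21
  byte[11]=0x0A cont=0 payload=0x0A=10: acc |= 10<<21 -> acc=20975396 shift=28 [end]
Varint 5: bytes[8:12] = A4 9E 80 0A -> value 20975396 (4 byte(s))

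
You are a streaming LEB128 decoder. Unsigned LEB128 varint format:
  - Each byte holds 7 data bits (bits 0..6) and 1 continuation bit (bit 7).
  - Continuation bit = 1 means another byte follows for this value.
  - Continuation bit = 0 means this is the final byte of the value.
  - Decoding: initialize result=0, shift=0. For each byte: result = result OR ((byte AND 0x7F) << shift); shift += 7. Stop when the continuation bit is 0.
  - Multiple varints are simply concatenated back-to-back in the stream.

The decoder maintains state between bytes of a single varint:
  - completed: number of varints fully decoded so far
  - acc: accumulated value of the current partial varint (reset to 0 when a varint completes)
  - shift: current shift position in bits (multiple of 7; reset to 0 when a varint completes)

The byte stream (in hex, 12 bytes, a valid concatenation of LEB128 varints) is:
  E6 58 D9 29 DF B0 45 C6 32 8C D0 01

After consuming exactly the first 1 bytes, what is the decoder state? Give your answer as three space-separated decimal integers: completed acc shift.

byte[0]=0xE6 cont=1 payload=0x66: acc |= 102<<0 -> completed=0 acc=102 shift=7

Answer: 0 102 7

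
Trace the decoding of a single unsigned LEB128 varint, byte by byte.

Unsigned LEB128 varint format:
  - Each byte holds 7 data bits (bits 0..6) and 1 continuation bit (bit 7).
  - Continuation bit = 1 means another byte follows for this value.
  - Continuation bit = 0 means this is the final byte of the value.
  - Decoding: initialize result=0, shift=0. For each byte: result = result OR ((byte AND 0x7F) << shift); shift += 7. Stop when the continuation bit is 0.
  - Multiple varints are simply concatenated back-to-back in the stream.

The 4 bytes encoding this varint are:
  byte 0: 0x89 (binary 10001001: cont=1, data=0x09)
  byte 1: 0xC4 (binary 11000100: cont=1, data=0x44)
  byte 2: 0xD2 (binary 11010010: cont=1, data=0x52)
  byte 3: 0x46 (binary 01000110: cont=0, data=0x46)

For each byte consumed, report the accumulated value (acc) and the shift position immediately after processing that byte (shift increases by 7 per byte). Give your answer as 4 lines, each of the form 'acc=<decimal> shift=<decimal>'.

byte 0=0x89: payload=0x09=9, contrib = 9<<0 = 9; acc -> 9, shift -> 7
byte 1=0xC4: payload=0x44=68, contrib = 68<<7 = 8704; acc -> 8713, shift -> 14
byte 2=0xD2: payload=0x52=82, contrib = 82<<14 = 1343488; acc -> 1352201, shift -> 21
byte 3=0x46: payload=0x46=70, contrib = 70<<21 = 146800640; acc -> 148152841, shift -> 28

Answer: acc=9 shift=7
acc=8713 shift=14
acc=1352201 shift=21
acc=148152841 shift=28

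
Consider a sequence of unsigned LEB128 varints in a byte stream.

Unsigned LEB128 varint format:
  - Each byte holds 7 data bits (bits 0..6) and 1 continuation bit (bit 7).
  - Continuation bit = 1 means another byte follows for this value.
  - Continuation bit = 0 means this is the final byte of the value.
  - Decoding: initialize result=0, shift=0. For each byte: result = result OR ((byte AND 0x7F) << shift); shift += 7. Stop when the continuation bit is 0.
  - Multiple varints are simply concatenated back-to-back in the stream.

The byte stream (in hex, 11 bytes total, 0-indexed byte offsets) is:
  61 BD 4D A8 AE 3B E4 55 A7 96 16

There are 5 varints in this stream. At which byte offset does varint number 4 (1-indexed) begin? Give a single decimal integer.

  byte[0]=0x61 cont=0 payload=0x61=97: acc |= 97<<0 -> acc=97 shift=7 [end]
Varint 1: bytes[0:1] = 61 -> value 97 (1 byte(s))
  byte[1]=0xBD cont=1 payload=0x3D=61: acc |= 61<<0 -> acc=61 shift=7
  byte[2]=0x4D cont=0 payload=0x4D=77: acc |= 77<<7 -> acc=9917 shift=14 [end]
Varint 2: bytes[1:3] = BD 4D -> value 9917 (2 byte(s))
  byte[3]=0xA8 cont=1 payload=0x28=40: acc |= 40<<0 -> acc=40 shift=7
  byte[4]=0xAE cont=1 payload=0x2E=46: acc |= 46<<7 -> acc=5928 shift=14
  byte[5]=0x3B cont=0 payload=0x3B=59: acc |= 59<<14 -> acc=972584 shift=21 [end]
Varint 3: bytes[3:6] = A8 AE 3B -> value 972584 (3 byte(s))
  byte[6]=0xE4 cont=1 payload=0x64=100: acc |= 100<<0 -> acc=100 shift=7
  byte[7]=0x55 cont=0 payload=0x55=85: acc |= 85<<7 -> acc=10980 shift=14 [end]
Varint 4: bytes[6:8] = E4 55 -> value 10980 (2 byte(s))
  byte[8]=0xA7 cont=1 payload=0x27=39: acc |= 39<<0 -> acc=39 shift=7
  byte[9]=0x96 cont=1 payload=0x16=22: acc |= 22<<7 -> acc=2855 shift=14
  byte[10]=0x16 cont=0 payload=0x16=22: acc |= 22<<14 -> acc=363303 shift=21 [end]
Varint 5: bytes[8:11] = A7 96 16 -> value 363303 (3 byte(s))

Answer: 6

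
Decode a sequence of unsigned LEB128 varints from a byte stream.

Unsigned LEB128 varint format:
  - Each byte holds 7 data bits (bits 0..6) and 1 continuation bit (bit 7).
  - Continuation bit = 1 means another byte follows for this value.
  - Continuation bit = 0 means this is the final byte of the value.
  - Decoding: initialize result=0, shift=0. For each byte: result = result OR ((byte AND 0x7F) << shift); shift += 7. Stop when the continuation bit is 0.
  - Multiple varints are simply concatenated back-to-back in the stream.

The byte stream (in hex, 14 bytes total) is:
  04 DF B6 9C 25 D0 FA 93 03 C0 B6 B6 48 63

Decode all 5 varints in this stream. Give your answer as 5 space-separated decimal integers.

  byte[0]=0x04 cont=0 payload=0x04=4: acc |= 4<<0 -> acc=4 shift=7 [end]
Varint 1: bytes[0:1] = 04 -> value 4 (1 byte(s))
  byte[1]=0xDF cont=1 payload=0x5F=95: acc |= 95<<0 -> acc=95 shift=7
  byte[2]=0xB6 cont=1 payload=0x36=54: acc |= 54<<7 -> acc=7007 shift=14
  byte[3]=0x9C cont=1 payload=0x1C=28: acc |= 28<<14 -> acc=465759 shift=21
  byte[4]=0x25 cont=0 payload=0x25=37: acc |= 37<<21 -> acc=78060383 shift=28 [end]
Varint 2: bytes[1:5] = DF B6 9C 25 -> value 78060383 (4 byte(s))
  byte[5]=0xD0 cont=1 payload=0x50=80: acc |= 80<<0 -> acc=80 shift=7
  byte[6]=0xFA cont=1 payload=0x7A=122: acc |= 122<<7 -> acc=15696 shift=14
  byte[7]=0x93 cont=1 payload=0x13=19: acc |= 19<<14 -> acc=326992 shift=21
  byte[8]=0x03 cont=0 payload=0x03=3: acc |= 3<<21 -> acc=6618448 shift=28 [end]
Varint 3: bytes[5:9] = D0 FA 93 03 -> value 6618448 (4 byte(s))
  byte[9]=0xC0 cont=1 payload=0x40=64: acc |= 64<<0 -> acc=64 shift=7
  byte[10]=0xB6 cont=1 payload=0x36=54: acc |= 54<<7 -> acc=6976 shift=14
  byte[11]=0xB6 cont=1 payload=0x36=54: acc |= 54<<14 -> acc=891712 shift=21
  byte[12]=0x48 cont=0 payload=0x48=72: acc |= 72<<21 -> acc=151886656 shift=28 [end]
Varint 4: bytes[9:13] = C0 B6 B6 48 -> value 151886656 (4 byte(s))
  byte[13]=0x63 cont=0 payload=0x63=99: acc |= 99<<0 -> acc=99 shift=7 [end]
Varint 5: bytes[13:14] = 63 -> value 99 (1 byte(s))

Answer: 4 78060383 6618448 151886656 99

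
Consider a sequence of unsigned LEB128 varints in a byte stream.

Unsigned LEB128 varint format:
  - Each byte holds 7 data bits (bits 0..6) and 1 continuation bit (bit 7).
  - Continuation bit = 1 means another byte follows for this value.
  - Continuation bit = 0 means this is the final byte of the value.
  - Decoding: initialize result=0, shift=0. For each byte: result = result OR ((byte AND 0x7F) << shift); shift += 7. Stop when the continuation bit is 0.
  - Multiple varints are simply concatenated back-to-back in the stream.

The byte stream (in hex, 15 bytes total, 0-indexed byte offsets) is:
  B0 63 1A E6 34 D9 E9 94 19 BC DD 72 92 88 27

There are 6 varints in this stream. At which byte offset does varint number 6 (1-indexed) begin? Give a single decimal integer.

  byte[0]=0xB0 cont=1 payload=0x30=48: acc |= 48<<0 -> acc=48 shift=7
  byte[1]=0x63 cont=0 payload=0x63=99: acc |= 99<<7 -> acc=12720 shift=14 [end]
Varint 1: bytes[0:2] = B0 63 -> value 12720 (2 byte(s))
  byte[2]=0x1A cont=0 payload=0x1A=26: acc |= 26<<0 -> acc=26 shift=7 [end]
Varint 2: bytes[2:3] = 1A -> value 26 (1 byte(s))
  byte[3]=0xE6 cont=1 payload=0x66=102: acc |= 102<<0 -> acc=102 shift=7
  byte[4]=0x34 cont=0 payload=0x34=52: acc |= 52<<7 -> acc=6758 shift=14 [end]
Varint 3: bytes[3:5] = E6 34 -> value 6758 (2 byte(s))
  byte[5]=0xD9 cont=1 payload=0x59=89: acc |= 89<<0 -> acc=89 shift=7
  byte[6]=0xE9 cont=1 payload=0x69=105: acc |= 105<<7 -> acc=13529 shift=14
  byte[7]=0x94 cont=1 payload=0x14=20: acc |= 20<<14 -> acc=341209 shift=21
  byte[8]=0x19 cont=0 payload=0x19=25: acc |= 25<<21 -> acc=52770009 shift=28 [end]
Varint 4: bytes[5:9] = D9 E9 94 19 -> value 52770009 (4 byte(s))
  byte[9]=0xBC cont=1 payload=0x3C=60: acc |= 60<<0 -> acc=60 shift=7
  byte[10]=0xDD cont=1 payload=0x5D=93: acc |= 93<<7 -> acc=11964 shift=14
  byte[11]=0x72 cont=0 payload=0x72=114: acc |= 114<<14 -> acc=1879740 shift=21 [end]
Varint 5: bytes[9:12] = BC DD 72 -> value 1879740 (3 byte(s))
  byte[12]=0x92 cont=1 payload=0x12=18: acc |= 18<<0 -> acc=18 shift=7
  byte[13]=0x88 cont=1 payload=0x08=8: acc |= 8<<7 -> acc=1042 shift=14
  byte[14]=0x27 cont=0 payload=0x27=39: acc |= 39<<14 -> acc=640018 shift=21 [end]
Varint 6: bytes[12:15] = 92 88 27 -> value 640018 (3 byte(s))

Answer: 12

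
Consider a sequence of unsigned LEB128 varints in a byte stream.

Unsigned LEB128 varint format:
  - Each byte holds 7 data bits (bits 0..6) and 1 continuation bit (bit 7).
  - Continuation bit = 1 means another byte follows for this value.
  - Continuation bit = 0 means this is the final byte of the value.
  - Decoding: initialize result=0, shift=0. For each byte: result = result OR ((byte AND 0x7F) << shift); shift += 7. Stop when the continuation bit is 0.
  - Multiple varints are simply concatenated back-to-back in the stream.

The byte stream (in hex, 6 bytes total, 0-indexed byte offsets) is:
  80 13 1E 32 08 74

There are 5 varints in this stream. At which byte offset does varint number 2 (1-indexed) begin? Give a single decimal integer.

  byte[0]=0x80 cont=1 payload=0x00=0: acc |= 0<<0 -> acc=0 shift=7
  byte[1]=0x13 cont=0 payload=0x13=19: acc |= 19<<7 -> acc=2432 shift=14 [end]
Varint 1: bytes[0:2] = 80 13 -> value 2432 (2 byte(s))
  byte[2]=0x1E cont=0 payload=0x1E=30: acc |= 30<<0 -> acc=30 shift=7 [end]
Varint 2: bytes[2:3] = 1E -> value 30 (1 byte(s))
  byte[3]=0x32 cont=0 payload=0x32=50: acc |= 50<<0 -> acc=50 shift=7 [end]
Varint 3: bytes[3:4] = 32 -> value 50 (1 byte(s))
  byte[4]=0x08 cont=0 payload=0x08=8: acc |= 8<<0 -> acc=8 shift=7 [end]
Varint 4: bytes[4:5] = 08 -> value 8 (1 byte(s))
  byte[5]=0x74 cont=0 payload=0x74=116: acc |= 116<<0 -> acc=116 shift=7 [end]
Varint 5: bytes[5:6] = 74 -> value 116 (1 byte(s))

Answer: 2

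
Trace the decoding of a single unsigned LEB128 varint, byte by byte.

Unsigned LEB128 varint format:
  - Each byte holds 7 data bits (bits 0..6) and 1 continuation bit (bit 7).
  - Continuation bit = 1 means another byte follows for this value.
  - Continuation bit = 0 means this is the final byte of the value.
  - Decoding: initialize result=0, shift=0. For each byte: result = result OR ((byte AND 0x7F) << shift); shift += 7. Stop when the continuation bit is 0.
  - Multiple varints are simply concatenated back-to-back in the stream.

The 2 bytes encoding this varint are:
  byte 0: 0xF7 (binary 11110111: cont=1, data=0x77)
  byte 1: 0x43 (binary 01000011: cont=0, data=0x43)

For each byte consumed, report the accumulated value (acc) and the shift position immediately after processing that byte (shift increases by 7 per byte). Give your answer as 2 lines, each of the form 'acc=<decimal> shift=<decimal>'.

Answer: acc=119 shift=7
acc=8695 shift=14

Derivation:
byte 0=0xF7: payload=0x77=119, contrib = 119<<0 = 119; acc -> 119, shift -> 7
byte 1=0x43: payload=0x43=67, contrib = 67<<7 = 8576; acc -> 8695, shift -> 14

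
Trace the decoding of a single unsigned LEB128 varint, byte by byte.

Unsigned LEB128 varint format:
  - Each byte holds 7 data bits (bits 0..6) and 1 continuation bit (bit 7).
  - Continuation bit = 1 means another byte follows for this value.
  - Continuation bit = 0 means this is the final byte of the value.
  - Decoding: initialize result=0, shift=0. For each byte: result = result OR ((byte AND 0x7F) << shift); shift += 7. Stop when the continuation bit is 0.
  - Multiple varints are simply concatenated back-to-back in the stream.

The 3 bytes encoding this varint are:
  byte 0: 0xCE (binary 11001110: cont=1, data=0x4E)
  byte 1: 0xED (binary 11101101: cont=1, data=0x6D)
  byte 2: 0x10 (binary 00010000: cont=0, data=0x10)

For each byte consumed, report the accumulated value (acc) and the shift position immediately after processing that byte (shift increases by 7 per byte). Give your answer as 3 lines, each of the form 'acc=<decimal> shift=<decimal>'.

byte 0=0xCE: payload=0x4E=78, contrib = 78<<0 = 78; acc -> 78, shift -> 7
byte 1=0xED: payload=0x6D=109, contrib = 109<<7 = 13952; acc -> 14030, shift -> 14
byte 2=0x10: payload=0x10=16, contrib = 16<<14 = 262144; acc -> 276174, shift -> 21

Answer: acc=78 shift=7
acc=14030 shift=14
acc=276174 shift=21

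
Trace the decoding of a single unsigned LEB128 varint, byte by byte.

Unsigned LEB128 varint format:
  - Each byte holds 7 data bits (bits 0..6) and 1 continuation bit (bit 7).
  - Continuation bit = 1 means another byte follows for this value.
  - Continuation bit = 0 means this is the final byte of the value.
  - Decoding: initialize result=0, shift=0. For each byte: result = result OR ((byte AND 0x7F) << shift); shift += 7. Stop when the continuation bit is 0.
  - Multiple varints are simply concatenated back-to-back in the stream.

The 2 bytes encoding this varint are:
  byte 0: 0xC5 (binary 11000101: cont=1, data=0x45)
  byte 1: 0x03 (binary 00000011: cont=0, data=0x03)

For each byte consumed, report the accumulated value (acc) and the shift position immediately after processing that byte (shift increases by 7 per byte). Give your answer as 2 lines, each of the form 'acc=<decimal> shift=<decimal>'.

byte 0=0xC5: payload=0x45=69, contrib = 69<<0 = 69; acc -> 69, shift -> 7
byte 1=0x03: payload=0x03=3, contrib = 3<<7 = 384; acc -> 453, shift -> 14

Answer: acc=69 shift=7
acc=453 shift=14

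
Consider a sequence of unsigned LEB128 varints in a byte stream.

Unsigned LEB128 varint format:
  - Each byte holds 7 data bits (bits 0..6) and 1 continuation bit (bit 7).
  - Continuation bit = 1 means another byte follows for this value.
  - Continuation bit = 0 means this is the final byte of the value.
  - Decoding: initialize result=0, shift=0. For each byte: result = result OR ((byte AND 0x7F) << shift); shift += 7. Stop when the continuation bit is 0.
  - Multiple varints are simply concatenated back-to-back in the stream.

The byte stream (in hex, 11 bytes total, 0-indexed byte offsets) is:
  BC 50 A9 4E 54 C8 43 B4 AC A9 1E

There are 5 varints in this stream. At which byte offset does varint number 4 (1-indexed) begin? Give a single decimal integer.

Answer: 5

Derivation:
  byte[0]=0xBC cont=1 payload=0x3C=60: acc |= 60<<0 -> acc=60 shift=7
  byte[1]=0x50 cont=0 payload=0x50=80: acc |= 80<<7 -> acc=10300 shift=14 [end]
Varint 1: bytes[0:2] = BC 50 -> value 10300 (2 byte(s))
  byte[2]=0xA9 cont=1 payload=0x29=41: acc |= 41<<0 -> acc=41 shift=7
  byte[3]=0x4E cont=0 payload=0x4E=78: acc |= 78<<7 -> acc=10025 shift=14 [end]
Varint 2: bytes[2:4] = A9 4E -> value 10025 (2 byte(s))
  byte[4]=0x54 cont=0 payload=0x54=84: acc |= 84<<0 -> acc=84 shift=7 [end]
Varint 3: bytes[4:5] = 54 -> value 84 (1 byte(s))
  byte[5]=0xC8 cont=1 payload=0x48=72: acc |= 72<<0 -> acc=72 shift=7
  byte[6]=0x43 cont=0 payload=0x43=67: acc |= 67<<7 -> acc=8648 shift=14 [end]
Varint 4: bytes[5:7] = C8 43 -> value 8648 (2 byte(s))
  byte[7]=0xB4 cont=1 payload=0x34=52: acc |= 52<<0 -> acc=52 shift=7
  byte[8]=0xAC cont=1 payload=0x2C=44: acc |= 44<<7 -> acc=5684 shift=14
  byte[9]=0xA9 cont=1 payload=0x29=41: acc |= 41<<14 -> acc=677428 shift=21
  byte[10]=0x1E cont=0 payload=0x1E=30: acc |= 30<<21 -> acc=63591988 shift=28 [end]
Varint 5: bytes[7:11] = B4 AC A9 1E -> value 63591988 (4 byte(s))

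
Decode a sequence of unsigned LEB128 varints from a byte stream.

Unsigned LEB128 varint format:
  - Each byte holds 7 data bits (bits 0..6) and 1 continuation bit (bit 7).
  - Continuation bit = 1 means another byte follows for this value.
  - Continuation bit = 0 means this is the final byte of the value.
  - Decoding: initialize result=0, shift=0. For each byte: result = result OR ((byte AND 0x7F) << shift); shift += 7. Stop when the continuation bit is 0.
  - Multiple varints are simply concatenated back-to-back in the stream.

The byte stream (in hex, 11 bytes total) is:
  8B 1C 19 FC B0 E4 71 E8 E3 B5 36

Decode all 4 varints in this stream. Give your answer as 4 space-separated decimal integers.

Answer: 3595 25 238622844 114127336

Derivation:
  byte[0]=0x8B cont=1 payload=0x0B=11: acc |= 11<<0 -> acc=11 shift=7
  byte[1]=0x1C cont=0 payload=0x1C=28: acc |= 28<<7 -> acc=3595 shift=14 [end]
Varint 1: bytes[0:2] = 8B 1C -> value 3595 (2 byte(s))
  byte[2]=0x19 cont=0 payload=0x19=25: acc |= 25<<0 -> acc=25 shift=7 [end]
Varint 2: bytes[2:3] = 19 -> value 25 (1 byte(s))
  byte[3]=0xFC cont=1 payload=0x7C=124: acc |= 124<<0 -> acc=124 shift=7
  byte[4]=0xB0 cont=1 payload=0x30=48: acc |= 48<<7 -> acc=6268 shift=14
  byte[5]=0xE4 cont=1 payload=0x64=100: acc |= 100<<14 -> acc=1644668 shift=21
  byte[6]=0x71 cont=0 payload=0x71=113: acc |= 113<<21 -> acc=238622844 shift=28 [end]
Varint 3: bytes[3:7] = FC B0 E4 71 -> value 238622844 (4 byte(s))
  byte[7]=0xE8 cont=1 payload=0x68=104: acc |= 104<<0 -> acc=104 shift=7
  byte[8]=0xE3 cont=1 payload=0x63=99: acc |= 99<<7 -> acc=12776 shift=14
  byte[9]=0xB5 cont=1 payload=0x35=53: acc |= 53<<14 -> acc=881128 shift=21
  byte[10]=0x36 cont=0 payload=0x36=54: acc |= 54<<21 -> acc=114127336 shift=28 [end]
Varint 4: bytes[7:11] = E8 E3 B5 36 -> value 114127336 (4 byte(s))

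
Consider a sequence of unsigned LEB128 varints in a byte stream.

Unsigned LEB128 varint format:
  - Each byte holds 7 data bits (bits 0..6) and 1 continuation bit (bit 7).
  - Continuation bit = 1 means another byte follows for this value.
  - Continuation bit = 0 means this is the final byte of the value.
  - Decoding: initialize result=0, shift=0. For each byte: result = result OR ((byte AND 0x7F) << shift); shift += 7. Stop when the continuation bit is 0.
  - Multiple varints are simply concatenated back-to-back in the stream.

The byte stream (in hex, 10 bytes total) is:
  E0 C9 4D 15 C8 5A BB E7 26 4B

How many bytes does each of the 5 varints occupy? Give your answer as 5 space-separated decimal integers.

Answer: 3 1 2 3 1

Derivation:
  byte[0]=0xE0 cont=1 payload=0x60=96: acc |= 96<<0 -> acc=96 shift=7
  byte[1]=0xC9 cont=1 payload=0x49=73: acc |= 73<<7 -> acc=9440 shift=14
  byte[2]=0x4D cont=0 payload=0x4D=77: acc |= 77<<14 -> acc=1271008 shift=21 [end]
Varint 1: bytes[0:3] = E0 C9 4D -> value 1271008 (3 byte(s))
  byte[3]=0x15 cont=0 payload=0x15=21: acc |= 21<<0 -> acc=21 shift=7 [end]
Varint 2: bytes[3:4] = 15 -> value 21 (1 byte(s))
  byte[4]=0xC8 cont=1 payload=0x48=72: acc |= 72<<0 -> acc=72 shift=7
  byte[5]=0x5A cont=0 payload=0x5A=90: acc |= 90<<7 -> acc=11592 shift=14 [end]
Varint 3: bytes[4:6] = C8 5A -> value 11592 (2 byte(s))
  byte[6]=0xBB cont=1 payload=0x3B=59: acc |= 59<<0 -> acc=59 shift=7
  byte[7]=0xE7 cont=1 payload=0x67=103: acc |= 103<<7 -> acc=13243 shift=14
  byte[8]=0x26 cont=0 payload=0x26=38: acc |= 38<<14 -> acc=635835 shift=21 [end]
Varint 4: bytes[6:9] = BB E7 26 -> value 635835 (3 byte(s))
  byte[9]=0x4B cont=0 payload=0x4B=75: acc |= 75<<0 -> acc=75 shift=7 [end]
Varint 5: bytes[9:10] = 4B -> value 75 (1 byte(s))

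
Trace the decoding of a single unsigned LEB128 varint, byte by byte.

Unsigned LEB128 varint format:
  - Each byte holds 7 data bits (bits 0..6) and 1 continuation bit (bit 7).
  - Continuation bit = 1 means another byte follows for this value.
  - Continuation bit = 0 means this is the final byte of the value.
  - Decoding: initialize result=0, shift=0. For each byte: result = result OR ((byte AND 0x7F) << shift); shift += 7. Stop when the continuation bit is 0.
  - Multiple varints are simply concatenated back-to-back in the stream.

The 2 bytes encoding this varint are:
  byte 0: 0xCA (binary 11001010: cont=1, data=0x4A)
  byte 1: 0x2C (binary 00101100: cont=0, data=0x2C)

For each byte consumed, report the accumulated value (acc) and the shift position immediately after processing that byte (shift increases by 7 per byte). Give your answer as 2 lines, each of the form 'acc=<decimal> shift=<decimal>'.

Answer: acc=74 shift=7
acc=5706 shift=14

Derivation:
byte 0=0xCA: payload=0x4A=74, contrib = 74<<0 = 74; acc -> 74, shift -> 7
byte 1=0x2C: payload=0x2C=44, contrib = 44<<7 = 5632; acc -> 5706, shift -> 14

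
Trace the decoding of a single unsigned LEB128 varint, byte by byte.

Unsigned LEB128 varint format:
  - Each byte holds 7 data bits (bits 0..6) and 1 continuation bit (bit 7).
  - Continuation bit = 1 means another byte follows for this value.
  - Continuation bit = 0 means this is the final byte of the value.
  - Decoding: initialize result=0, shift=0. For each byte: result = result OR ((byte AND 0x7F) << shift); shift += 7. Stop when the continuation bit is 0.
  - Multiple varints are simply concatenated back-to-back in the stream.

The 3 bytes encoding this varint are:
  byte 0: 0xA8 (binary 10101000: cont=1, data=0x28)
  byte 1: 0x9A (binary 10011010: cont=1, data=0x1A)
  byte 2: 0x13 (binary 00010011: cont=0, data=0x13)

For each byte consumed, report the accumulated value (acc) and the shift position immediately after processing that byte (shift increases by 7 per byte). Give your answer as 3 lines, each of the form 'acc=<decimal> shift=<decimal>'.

byte 0=0xA8: payload=0x28=40, contrib = 40<<0 = 40; acc -> 40, shift -> 7
byte 1=0x9A: payload=0x1A=26, contrib = 26<<7 = 3328; acc -> 3368, shift -> 14
byte 2=0x13: payload=0x13=19, contrib = 19<<14 = 311296; acc -> 314664, shift -> 21

Answer: acc=40 shift=7
acc=3368 shift=14
acc=314664 shift=21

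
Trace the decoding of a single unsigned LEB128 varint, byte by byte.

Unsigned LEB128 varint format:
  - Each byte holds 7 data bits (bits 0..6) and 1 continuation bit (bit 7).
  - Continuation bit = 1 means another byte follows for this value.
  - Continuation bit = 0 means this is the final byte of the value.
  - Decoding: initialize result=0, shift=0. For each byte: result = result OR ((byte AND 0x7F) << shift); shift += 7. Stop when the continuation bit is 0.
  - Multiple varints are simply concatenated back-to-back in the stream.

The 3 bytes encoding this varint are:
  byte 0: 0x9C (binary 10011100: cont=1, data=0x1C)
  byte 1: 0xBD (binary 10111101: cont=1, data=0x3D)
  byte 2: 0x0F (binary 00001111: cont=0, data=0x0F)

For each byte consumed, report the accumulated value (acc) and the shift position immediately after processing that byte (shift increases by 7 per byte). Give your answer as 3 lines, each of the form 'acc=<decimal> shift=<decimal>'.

byte 0=0x9C: payload=0x1C=28, contrib = 28<<0 = 28; acc -> 28, shift -> 7
byte 1=0xBD: payload=0x3D=61, contrib = 61<<7 = 7808; acc -> 7836, shift -> 14
byte 2=0x0F: payload=0x0F=15, contrib = 15<<14 = 245760; acc -> 253596, shift -> 21

Answer: acc=28 shift=7
acc=7836 shift=14
acc=253596 shift=21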